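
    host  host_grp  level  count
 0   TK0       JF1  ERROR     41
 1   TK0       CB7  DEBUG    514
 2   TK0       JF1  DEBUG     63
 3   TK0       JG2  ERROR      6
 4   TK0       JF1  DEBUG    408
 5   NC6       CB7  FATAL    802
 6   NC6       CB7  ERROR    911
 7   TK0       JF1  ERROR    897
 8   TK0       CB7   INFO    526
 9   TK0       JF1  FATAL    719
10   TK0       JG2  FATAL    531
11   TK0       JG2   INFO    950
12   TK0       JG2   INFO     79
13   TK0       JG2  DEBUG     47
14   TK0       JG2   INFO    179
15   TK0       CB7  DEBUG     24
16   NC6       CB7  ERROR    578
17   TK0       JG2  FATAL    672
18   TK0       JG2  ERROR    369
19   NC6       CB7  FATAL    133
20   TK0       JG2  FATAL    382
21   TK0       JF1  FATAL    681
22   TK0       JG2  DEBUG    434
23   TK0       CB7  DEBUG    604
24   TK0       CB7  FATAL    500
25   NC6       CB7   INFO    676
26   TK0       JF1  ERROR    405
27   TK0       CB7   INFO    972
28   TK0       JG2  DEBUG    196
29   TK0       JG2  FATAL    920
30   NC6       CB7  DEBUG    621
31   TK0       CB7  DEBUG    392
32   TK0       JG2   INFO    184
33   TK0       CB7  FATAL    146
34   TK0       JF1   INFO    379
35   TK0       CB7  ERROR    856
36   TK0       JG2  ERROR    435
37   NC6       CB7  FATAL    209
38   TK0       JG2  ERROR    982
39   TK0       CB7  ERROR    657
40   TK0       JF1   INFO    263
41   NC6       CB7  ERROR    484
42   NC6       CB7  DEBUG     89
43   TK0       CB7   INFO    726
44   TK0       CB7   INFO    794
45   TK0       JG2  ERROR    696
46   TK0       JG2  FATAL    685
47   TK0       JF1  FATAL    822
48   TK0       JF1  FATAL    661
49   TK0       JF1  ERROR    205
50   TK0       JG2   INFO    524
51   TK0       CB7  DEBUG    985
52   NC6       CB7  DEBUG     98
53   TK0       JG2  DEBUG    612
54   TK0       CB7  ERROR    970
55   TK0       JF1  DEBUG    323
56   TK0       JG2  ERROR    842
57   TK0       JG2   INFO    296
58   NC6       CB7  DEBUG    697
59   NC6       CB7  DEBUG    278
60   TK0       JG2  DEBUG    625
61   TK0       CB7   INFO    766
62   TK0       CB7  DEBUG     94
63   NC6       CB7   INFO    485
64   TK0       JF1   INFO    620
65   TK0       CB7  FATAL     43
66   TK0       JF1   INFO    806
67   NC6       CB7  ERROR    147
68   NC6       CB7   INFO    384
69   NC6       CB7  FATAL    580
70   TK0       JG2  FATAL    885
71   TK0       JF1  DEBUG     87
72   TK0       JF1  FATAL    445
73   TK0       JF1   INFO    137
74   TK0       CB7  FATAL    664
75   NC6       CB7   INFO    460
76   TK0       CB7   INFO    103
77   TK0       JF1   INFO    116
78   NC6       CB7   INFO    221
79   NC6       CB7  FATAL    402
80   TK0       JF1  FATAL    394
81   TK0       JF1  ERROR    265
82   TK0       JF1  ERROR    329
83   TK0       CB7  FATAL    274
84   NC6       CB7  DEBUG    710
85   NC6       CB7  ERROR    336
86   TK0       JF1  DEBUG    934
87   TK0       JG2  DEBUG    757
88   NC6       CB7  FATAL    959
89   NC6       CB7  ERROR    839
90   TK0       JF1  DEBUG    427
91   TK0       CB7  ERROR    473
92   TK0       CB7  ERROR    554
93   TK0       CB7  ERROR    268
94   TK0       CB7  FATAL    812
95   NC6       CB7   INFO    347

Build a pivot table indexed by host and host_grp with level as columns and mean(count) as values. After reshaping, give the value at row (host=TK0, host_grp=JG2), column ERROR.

555

Rows with host=TK0, host_grp=JG2 and level=ERROR: count values are 6, 369, 435, 982, 696, 842.
(6 + 369 + 435 + 982 + 696 + 842) / 6 = 555.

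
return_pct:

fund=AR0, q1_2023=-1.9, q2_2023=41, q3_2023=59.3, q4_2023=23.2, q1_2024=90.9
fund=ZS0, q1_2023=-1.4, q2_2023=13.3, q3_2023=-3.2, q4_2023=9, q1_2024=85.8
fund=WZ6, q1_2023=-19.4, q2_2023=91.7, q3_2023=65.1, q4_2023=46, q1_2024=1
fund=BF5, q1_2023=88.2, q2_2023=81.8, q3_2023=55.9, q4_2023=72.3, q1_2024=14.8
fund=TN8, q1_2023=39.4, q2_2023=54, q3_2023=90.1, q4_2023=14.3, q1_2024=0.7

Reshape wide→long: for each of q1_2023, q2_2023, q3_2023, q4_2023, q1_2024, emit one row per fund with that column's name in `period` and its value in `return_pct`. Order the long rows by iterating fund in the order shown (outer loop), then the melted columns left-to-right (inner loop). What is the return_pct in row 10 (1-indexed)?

25 rows total (5 × 5). Row 10: index ⌊(10-1)/5⌋ = 1 into fund → ZS0; (10-1) mod 5 = 4 into the melted columns → q1_2024.
So row 10 is (ZS0, q1_2024, 85.8); return_pct = 85.8.

85.8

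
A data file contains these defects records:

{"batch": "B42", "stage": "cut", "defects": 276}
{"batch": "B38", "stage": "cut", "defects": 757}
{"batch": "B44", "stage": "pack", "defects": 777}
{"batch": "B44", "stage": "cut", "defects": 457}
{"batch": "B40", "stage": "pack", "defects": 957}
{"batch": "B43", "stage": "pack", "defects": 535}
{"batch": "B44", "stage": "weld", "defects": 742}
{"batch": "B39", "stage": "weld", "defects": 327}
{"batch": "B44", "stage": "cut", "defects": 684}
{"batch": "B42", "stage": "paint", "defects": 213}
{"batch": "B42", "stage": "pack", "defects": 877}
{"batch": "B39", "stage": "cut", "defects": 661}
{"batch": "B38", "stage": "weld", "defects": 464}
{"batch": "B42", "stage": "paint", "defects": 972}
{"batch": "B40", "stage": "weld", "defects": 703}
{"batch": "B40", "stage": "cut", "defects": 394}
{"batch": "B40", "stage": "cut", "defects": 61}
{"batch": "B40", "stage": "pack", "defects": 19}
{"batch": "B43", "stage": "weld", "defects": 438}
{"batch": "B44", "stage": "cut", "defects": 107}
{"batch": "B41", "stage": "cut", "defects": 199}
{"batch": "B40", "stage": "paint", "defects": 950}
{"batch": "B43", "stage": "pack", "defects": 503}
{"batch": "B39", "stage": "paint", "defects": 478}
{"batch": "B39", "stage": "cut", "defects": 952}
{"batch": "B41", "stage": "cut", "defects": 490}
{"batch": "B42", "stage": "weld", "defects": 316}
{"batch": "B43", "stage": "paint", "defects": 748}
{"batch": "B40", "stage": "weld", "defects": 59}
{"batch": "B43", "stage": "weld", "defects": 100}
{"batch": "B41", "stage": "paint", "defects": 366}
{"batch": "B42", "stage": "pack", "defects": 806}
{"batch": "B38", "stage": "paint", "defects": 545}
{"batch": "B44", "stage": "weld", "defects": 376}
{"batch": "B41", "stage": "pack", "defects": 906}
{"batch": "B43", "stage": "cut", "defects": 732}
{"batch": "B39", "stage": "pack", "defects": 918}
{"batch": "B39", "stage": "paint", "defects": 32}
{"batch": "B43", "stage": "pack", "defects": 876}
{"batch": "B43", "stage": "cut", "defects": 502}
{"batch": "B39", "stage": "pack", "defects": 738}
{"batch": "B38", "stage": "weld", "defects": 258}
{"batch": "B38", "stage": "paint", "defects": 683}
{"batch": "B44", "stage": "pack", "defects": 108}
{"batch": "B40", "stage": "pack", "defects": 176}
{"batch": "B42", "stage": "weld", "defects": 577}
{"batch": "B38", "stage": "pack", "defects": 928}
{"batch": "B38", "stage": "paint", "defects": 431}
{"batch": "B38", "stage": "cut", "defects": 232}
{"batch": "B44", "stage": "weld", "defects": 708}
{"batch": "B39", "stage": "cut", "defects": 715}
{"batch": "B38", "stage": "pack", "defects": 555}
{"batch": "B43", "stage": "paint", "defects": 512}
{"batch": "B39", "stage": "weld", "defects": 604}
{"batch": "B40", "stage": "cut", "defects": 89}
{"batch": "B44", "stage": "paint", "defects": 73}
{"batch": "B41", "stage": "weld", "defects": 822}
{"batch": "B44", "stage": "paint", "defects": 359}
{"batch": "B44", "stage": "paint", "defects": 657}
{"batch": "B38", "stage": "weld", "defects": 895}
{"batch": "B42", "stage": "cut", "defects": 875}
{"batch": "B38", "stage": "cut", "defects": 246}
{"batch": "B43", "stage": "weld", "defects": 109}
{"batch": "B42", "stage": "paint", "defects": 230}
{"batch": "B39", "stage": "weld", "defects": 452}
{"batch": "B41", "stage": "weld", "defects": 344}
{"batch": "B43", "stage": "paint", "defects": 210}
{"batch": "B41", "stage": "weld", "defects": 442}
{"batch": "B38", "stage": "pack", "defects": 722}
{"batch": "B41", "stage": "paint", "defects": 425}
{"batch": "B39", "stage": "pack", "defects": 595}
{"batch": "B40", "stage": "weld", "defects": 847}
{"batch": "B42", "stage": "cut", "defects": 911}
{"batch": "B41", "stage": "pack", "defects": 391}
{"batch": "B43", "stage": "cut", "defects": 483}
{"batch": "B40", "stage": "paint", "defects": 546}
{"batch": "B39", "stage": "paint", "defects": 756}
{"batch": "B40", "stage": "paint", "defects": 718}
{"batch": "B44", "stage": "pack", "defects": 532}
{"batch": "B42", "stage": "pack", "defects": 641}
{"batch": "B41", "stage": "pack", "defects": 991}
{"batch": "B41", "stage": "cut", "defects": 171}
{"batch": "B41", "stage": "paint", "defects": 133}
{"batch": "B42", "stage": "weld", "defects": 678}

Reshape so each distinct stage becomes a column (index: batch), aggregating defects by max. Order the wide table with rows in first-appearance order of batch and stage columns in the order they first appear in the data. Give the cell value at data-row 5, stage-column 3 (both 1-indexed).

438

With rows in first-appearance order of batch, row 5 is batch=B43. stage columns in first-appearance order: cut, pack, weld, paint; column 3 is weld.
Long rows with batch=B43, stage=weld: max(438, 100, 109) = 438.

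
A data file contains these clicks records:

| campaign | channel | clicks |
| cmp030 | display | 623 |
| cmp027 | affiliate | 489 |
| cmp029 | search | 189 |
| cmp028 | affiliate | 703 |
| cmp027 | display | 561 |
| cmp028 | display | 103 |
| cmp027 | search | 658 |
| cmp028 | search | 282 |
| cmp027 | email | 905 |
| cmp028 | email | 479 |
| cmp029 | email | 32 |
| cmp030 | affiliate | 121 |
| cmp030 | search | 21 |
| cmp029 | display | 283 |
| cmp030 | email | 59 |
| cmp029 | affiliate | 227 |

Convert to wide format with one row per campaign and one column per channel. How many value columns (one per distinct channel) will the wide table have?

4 distinct channel values: display, search, affiliate, email.

4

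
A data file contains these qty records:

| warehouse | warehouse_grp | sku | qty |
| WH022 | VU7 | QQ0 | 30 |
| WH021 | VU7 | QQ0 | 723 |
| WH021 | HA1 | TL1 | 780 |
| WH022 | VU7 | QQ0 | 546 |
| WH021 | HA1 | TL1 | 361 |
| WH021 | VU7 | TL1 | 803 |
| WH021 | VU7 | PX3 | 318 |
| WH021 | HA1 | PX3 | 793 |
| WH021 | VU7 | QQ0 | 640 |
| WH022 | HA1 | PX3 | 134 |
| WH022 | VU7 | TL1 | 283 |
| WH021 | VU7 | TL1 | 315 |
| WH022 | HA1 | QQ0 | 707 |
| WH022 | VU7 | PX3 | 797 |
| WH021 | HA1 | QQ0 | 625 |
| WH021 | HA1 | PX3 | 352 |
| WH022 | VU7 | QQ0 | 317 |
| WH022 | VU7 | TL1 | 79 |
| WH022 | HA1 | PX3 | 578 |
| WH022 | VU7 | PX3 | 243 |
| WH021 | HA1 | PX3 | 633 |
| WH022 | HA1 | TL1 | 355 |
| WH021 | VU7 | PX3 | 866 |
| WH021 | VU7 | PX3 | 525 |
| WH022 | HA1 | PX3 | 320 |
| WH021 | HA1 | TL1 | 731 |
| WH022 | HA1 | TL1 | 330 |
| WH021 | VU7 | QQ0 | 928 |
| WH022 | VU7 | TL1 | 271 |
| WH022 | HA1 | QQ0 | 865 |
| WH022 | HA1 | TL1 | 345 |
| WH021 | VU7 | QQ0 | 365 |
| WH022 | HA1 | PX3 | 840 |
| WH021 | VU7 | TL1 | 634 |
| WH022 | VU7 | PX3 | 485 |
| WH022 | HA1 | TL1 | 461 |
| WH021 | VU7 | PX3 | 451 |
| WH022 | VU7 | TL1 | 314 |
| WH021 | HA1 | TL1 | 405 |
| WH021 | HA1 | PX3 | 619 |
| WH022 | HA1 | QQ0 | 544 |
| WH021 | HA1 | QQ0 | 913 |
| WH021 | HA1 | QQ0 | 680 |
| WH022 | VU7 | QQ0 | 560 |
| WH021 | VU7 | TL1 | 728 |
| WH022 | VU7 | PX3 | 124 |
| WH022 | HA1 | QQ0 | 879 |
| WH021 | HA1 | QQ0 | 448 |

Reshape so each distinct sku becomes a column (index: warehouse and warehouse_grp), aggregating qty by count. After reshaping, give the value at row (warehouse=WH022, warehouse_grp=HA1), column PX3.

4

Rows with warehouse=WH022, warehouse_grp=HA1 and sku=PX3: qty values are 134, 578, 320, 840.
4 rows match — count = 4.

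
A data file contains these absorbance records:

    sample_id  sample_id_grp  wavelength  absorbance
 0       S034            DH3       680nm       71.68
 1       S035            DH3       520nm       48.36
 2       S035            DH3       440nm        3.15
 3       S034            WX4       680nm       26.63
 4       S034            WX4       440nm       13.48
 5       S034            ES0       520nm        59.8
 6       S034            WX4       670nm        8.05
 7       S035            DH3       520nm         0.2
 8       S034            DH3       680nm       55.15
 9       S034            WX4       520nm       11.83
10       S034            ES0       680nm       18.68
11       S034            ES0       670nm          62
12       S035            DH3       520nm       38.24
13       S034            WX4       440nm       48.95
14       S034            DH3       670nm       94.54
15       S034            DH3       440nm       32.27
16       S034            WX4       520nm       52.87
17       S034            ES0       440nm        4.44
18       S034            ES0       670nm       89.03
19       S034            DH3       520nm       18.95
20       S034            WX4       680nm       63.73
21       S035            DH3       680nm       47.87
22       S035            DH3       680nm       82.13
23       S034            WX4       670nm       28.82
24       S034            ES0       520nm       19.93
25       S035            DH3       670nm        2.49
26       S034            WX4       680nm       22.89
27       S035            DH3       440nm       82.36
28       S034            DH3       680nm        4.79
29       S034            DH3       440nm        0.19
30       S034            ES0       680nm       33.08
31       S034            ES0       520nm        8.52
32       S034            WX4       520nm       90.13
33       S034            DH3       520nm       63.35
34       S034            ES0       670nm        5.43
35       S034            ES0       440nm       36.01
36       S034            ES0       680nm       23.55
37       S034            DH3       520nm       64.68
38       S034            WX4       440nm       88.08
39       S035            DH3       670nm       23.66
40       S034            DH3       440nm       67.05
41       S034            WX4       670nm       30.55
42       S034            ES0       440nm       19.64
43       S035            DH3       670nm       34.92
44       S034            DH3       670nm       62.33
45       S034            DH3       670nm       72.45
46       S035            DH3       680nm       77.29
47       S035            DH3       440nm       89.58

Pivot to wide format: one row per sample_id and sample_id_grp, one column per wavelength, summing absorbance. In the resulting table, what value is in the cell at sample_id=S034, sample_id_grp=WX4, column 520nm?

154.83

Rows with sample_id=S034, sample_id_grp=WX4 and wavelength=520nm: absorbance values are 11.83, 52.87, 90.13.
11.83 + 52.87 + 90.13 = 154.83.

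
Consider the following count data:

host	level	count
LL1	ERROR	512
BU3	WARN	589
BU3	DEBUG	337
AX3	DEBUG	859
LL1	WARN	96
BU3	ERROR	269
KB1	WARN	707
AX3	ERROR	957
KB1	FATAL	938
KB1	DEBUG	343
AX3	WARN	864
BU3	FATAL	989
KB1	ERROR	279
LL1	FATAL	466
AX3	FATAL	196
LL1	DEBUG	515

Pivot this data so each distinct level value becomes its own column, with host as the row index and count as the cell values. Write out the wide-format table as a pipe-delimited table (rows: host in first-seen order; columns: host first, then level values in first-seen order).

| host | ERROR | WARN | DEBUG | FATAL |
| LL1 | 512 | 96 | 515 | 466 |
| BU3 | 269 | 589 | 337 | 989 |
| AX3 | 957 | 864 | 859 | 196 |
| KB1 | 279 | 707 | 343 | 938 |

Columns: host plus the 4 distinct level values (ERROR, WARN, DEBUG, FATAL).
For example, row LL1 column ERROR takes count=512 from the long row (LL1, ERROR).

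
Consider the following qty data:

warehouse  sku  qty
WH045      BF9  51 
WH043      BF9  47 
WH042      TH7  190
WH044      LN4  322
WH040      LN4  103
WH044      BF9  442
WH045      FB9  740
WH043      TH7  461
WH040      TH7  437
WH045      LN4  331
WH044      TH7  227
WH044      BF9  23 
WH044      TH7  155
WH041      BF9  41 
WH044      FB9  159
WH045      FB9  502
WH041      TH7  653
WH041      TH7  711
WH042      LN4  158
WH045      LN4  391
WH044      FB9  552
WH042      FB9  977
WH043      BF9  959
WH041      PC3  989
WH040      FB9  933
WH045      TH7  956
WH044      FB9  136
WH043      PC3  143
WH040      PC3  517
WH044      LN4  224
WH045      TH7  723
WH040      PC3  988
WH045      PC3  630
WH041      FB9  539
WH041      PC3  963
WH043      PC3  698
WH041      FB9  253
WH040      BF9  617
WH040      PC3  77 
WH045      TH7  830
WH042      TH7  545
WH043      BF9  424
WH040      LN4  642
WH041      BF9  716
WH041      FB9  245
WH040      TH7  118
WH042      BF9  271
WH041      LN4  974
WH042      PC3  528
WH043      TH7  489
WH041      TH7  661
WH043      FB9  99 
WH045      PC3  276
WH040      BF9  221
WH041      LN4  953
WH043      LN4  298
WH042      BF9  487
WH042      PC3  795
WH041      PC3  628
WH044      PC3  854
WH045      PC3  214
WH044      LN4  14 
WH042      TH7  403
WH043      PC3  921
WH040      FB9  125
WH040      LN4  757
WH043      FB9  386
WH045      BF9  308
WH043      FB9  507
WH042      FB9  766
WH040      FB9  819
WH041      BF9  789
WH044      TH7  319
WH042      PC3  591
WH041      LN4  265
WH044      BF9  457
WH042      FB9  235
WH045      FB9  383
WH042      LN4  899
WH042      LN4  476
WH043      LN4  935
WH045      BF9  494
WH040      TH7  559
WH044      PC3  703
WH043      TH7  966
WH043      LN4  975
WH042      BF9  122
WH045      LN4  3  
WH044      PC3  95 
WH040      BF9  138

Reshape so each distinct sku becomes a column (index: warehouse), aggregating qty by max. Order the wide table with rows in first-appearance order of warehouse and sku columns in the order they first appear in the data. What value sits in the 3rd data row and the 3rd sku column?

With rows in first-appearance order of warehouse, row 3 is warehouse=WH042. sku columns in first-appearance order: BF9, TH7, LN4, FB9, PC3; column 3 is LN4.
Long rows with warehouse=WH042, sku=LN4: max(158, 899, 476) = 899.

899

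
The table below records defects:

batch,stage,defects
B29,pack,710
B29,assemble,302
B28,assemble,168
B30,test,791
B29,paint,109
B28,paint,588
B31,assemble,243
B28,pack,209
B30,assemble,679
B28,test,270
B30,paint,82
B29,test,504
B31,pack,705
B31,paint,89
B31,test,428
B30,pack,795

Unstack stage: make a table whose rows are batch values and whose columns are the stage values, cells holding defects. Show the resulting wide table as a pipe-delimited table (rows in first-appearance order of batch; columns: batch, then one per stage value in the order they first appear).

Columns: batch plus the 4 distinct stage values (pack, assemble, test, paint).
For example, row B29 column pack takes defects=710 from the long row (B29, pack).

| batch | pack | assemble | test | paint |
| B29 | 710 | 302 | 504 | 109 |
| B28 | 209 | 168 | 270 | 588 |
| B30 | 795 | 679 | 791 | 82 |
| B31 | 705 | 243 | 428 | 89 |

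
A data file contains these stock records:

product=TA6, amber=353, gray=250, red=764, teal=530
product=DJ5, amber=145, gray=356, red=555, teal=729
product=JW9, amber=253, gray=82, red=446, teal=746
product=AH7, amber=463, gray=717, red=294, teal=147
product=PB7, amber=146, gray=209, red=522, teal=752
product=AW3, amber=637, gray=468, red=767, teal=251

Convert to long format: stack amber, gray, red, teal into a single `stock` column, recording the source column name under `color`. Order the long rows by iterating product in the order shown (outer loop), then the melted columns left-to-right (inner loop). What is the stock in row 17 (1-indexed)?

24 rows total (6 × 4). Row 17: index ⌊(17-1)/4⌋ = 4 into product → PB7; (17-1) mod 4 = 0 into the melted columns → amber.
So row 17 is (PB7, amber, 146); stock = 146.

146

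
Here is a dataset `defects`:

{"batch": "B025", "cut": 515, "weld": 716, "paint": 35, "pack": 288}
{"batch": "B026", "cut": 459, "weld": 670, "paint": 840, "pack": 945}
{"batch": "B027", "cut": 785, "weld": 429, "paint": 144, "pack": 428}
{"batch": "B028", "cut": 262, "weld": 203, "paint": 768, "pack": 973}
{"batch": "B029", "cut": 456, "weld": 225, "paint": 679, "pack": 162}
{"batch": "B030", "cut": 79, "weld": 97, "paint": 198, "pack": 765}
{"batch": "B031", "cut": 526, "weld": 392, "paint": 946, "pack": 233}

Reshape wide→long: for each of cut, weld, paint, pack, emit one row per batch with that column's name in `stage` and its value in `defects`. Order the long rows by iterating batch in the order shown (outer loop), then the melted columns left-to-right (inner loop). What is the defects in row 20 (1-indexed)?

28 rows total (7 × 4). Row 20: index ⌊(20-1)/4⌋ = 4 into batch → B029; (20-1) mod 4 = 3 into the melted columns → pack.
So row 20 is (B029, pack, 162); defects = 162.

162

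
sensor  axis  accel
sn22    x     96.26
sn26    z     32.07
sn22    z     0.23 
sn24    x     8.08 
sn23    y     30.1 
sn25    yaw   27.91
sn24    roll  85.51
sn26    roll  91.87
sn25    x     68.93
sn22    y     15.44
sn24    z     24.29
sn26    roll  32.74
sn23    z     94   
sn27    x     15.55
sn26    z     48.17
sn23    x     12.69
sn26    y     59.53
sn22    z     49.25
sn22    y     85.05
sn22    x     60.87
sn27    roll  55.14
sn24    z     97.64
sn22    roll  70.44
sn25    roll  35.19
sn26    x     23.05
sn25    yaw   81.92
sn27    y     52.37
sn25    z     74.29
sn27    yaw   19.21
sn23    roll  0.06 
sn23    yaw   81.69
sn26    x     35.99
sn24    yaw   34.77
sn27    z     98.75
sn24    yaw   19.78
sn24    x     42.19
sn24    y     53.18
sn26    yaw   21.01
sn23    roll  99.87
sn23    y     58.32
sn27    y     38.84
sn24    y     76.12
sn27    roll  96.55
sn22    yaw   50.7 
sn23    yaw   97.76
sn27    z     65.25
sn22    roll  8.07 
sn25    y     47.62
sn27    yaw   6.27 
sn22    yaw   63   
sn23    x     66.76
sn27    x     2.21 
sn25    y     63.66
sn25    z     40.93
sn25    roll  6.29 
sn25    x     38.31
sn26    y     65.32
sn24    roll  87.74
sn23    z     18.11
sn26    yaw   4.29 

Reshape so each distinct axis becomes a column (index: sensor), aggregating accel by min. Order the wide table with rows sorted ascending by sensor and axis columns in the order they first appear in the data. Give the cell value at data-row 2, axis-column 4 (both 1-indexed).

81.69

With rows sorted ascending by sensor, row 2 is sensor=sn23. axis columns in first-appearance order: x, z, y, yaw, roll; column 4 is yaw.
Long rows with sensor=sn23, axis=yaw: min(81.69, 97.76) = 81.69.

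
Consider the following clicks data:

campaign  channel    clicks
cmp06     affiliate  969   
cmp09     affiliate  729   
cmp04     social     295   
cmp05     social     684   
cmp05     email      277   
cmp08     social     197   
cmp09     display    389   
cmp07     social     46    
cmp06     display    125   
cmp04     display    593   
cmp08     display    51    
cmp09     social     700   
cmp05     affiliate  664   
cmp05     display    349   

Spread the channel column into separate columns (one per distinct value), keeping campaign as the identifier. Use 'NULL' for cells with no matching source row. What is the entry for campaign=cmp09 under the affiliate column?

The long row with campaign=cmp09, channel=affiliate has clicks=729.

729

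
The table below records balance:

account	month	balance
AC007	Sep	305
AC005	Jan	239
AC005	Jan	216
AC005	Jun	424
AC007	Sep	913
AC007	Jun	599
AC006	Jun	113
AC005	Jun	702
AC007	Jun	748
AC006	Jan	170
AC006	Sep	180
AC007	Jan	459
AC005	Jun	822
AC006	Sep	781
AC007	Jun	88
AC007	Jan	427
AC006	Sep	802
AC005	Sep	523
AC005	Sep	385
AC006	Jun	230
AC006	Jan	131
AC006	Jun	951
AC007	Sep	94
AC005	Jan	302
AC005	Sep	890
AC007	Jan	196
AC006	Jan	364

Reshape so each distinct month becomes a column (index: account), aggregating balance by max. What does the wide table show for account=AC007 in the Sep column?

913

Rows with account=AC007 and month=Sep: balance values are 305, 913, 94.
max(305, 913, 94) = 913.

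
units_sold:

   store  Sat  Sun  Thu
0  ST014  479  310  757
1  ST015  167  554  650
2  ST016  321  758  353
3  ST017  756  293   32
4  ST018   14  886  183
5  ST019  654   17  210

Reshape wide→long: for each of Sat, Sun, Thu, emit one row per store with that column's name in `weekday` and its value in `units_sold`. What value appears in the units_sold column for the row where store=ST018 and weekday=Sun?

886

Unpivoting turns each (store, wide-column) pair into one long row.
The wide cell at row ST018, column Sun holds 886, so the long row (ST018, Sun) has units_sold=886.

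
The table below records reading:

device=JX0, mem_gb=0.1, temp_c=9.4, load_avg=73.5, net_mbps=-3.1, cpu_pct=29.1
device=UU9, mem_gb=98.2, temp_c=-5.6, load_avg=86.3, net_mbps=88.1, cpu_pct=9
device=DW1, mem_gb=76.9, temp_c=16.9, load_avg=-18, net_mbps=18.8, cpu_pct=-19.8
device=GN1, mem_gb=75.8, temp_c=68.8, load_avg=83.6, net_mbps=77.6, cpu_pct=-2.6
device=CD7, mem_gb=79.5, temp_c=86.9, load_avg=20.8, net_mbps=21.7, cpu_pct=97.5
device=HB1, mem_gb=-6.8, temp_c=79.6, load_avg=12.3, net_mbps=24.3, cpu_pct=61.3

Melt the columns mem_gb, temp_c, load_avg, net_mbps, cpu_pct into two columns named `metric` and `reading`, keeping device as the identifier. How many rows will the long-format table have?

6 device values × 5 melted columns = 30 rows.

30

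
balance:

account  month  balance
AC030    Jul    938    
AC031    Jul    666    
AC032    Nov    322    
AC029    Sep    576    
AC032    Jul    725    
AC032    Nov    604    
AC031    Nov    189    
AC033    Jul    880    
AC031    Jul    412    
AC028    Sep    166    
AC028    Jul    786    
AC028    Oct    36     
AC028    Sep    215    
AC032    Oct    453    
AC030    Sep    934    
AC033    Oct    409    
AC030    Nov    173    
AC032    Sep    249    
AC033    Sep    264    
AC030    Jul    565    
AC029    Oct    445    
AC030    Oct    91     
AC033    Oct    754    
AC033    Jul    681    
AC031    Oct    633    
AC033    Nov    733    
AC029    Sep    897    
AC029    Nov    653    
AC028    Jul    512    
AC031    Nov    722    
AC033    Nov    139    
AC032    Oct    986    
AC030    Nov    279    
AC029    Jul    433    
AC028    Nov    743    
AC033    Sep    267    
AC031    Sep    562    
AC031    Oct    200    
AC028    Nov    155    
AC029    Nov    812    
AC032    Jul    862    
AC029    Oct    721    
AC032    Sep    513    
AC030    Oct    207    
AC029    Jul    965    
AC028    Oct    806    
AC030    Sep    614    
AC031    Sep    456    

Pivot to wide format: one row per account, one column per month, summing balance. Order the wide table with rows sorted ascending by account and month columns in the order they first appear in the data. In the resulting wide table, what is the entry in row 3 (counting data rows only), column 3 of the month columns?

With rows sorted ascending by account, row 3 is account=AC030. month columns in first-appearance order: Jul, Nov, Sep, Oct; column 3 is Sep.
Long rows with account=AC030, month=Sep: 934 + 614 = 1548.

1548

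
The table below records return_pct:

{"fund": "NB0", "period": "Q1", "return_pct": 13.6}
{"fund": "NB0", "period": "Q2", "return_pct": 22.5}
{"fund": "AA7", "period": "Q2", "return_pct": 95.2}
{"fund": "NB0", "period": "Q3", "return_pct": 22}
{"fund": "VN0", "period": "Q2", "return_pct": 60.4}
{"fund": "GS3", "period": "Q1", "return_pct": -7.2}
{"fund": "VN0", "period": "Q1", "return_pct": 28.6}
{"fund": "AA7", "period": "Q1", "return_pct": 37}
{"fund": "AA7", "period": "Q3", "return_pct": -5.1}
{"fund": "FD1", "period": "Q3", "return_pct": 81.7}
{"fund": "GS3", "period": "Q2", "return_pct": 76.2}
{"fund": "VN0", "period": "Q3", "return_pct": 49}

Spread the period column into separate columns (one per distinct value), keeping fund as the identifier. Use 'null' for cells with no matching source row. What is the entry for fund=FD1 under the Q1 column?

No long-format row has fund=FD1 and period=Q1, so the cell is null.

null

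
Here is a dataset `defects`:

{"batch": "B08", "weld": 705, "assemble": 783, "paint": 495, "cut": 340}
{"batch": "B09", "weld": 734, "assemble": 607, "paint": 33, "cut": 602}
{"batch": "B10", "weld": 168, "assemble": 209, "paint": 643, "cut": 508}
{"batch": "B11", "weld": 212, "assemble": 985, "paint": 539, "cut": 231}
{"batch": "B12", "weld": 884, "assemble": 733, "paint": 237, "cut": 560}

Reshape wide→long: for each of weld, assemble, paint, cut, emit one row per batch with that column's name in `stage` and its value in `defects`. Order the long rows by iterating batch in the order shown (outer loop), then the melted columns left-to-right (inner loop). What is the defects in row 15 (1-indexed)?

539

20 rows total (5 × 4). Row 15: index ⌊(15-1)/4⌋ = 3 into batch → B11; (15-1) mod 4 = 2 into the melted columns → paint.
So row 15 is (B11, paint, 539); defects = 539.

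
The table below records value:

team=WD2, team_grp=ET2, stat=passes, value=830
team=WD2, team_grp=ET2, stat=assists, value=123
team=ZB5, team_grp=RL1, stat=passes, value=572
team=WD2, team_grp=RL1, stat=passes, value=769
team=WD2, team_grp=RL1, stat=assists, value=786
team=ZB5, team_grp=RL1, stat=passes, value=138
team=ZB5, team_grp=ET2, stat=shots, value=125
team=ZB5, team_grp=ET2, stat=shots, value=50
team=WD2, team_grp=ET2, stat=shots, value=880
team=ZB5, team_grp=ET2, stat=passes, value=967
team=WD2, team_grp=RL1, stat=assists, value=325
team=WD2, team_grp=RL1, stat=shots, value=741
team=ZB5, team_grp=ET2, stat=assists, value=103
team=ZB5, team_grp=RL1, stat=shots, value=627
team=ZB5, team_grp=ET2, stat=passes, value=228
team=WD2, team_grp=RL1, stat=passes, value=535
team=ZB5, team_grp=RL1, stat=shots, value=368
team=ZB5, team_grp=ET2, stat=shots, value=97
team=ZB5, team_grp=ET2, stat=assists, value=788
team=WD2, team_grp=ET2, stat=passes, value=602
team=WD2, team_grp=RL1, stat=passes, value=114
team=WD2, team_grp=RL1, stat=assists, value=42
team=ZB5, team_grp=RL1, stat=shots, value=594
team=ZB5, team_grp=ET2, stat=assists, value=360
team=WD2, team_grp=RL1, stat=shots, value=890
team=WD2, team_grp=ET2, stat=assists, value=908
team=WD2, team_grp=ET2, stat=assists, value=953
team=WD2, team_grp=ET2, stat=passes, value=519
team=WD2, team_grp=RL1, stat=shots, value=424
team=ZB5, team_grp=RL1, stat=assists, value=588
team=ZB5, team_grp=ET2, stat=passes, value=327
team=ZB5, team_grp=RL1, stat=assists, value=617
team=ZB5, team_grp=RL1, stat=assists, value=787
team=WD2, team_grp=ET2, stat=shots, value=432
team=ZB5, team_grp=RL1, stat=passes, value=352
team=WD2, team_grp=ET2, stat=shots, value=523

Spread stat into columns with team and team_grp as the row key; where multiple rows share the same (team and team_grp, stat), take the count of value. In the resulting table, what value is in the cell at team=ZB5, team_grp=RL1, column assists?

3

Rows with team=ZB5, team_grp=RL1 and stat=assists: value values are 588, 617, 787.
3 rows match — count = 3.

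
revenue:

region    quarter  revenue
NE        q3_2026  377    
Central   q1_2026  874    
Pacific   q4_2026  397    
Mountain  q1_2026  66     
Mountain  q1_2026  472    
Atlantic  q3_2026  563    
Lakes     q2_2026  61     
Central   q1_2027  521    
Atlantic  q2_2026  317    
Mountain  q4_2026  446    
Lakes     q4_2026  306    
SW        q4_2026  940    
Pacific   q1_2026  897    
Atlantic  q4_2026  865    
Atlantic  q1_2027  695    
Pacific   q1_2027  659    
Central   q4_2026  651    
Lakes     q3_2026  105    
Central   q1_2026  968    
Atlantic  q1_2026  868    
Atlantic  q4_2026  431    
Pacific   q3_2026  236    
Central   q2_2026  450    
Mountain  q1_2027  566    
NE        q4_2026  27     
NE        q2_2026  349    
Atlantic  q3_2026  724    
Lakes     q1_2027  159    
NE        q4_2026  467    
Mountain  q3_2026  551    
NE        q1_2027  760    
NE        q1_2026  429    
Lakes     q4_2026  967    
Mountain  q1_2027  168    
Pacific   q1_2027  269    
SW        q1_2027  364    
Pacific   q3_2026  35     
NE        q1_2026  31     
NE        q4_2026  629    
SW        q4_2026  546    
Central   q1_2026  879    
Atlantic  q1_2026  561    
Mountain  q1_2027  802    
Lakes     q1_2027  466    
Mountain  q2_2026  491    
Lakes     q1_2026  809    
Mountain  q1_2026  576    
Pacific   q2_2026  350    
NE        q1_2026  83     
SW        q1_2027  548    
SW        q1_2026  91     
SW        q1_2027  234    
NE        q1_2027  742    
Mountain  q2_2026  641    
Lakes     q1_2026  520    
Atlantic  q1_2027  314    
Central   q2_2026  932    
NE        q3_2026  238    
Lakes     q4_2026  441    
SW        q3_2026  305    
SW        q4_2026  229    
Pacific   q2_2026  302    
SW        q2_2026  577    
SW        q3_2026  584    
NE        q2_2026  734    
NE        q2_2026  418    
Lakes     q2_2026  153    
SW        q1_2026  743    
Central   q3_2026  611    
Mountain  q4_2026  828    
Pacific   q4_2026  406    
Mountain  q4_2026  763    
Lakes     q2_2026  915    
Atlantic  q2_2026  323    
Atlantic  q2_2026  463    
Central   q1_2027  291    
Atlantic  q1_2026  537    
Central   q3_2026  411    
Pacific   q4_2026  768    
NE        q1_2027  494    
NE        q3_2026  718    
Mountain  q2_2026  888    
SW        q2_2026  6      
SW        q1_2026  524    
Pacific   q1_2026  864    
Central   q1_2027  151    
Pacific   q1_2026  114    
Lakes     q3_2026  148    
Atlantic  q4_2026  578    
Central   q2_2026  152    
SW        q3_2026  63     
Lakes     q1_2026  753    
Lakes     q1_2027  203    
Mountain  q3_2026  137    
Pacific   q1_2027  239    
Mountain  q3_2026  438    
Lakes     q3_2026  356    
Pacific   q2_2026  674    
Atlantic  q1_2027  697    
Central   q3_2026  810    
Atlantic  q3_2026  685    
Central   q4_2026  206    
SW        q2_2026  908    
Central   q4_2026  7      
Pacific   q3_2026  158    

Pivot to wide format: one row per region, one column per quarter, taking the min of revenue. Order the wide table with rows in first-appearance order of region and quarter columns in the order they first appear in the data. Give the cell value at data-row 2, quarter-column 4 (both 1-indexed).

152

With rows in first-appearance order of region, row 2 is region=Central. quarter columns in first-appearance order: q3_2026, q1_2026, q4_2026, q2_2026, q1_2027; column 4 is q2_2026.
Long rows with region=Central, quarter=q2_2026: min(450, 932, 152) = 152.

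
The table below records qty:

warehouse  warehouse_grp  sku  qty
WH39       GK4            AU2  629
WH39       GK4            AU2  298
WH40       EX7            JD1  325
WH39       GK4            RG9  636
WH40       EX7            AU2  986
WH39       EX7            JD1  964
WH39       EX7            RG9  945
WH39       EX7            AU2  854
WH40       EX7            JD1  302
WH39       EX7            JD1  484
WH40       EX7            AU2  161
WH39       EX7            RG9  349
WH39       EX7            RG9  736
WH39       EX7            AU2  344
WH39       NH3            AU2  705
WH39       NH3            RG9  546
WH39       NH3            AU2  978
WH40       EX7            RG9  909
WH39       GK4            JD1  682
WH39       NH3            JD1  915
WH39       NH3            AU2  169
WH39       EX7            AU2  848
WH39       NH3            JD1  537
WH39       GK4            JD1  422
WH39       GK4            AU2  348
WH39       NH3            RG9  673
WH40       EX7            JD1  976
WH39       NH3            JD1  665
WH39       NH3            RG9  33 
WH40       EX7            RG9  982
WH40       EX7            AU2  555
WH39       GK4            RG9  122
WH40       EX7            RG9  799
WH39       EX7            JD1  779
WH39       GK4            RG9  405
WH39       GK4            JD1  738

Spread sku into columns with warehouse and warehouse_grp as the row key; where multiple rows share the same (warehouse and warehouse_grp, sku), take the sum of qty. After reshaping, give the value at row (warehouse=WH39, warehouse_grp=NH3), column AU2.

1852

Rows with warehouse=WH39, warehouse_grp=NH3 and sku=AU2: qty values are 705, 978, 169.
705 + 978 + 169 = 1852.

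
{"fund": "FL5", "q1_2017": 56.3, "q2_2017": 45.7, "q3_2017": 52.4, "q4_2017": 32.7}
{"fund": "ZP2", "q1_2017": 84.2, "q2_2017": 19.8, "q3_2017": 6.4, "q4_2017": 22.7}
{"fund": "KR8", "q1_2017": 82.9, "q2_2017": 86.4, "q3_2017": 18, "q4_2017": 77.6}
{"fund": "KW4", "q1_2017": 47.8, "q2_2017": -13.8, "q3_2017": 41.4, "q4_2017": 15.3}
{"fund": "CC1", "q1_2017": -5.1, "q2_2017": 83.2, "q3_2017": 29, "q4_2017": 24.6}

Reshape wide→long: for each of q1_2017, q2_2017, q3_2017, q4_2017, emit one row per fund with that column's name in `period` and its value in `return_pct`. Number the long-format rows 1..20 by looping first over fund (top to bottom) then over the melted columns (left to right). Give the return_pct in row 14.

20 rows total (5 × 4). Row 14: index ⌊(14-1)/4⌋ = 3 into fund → KW4; (14-1) mod 4 = 1 into the melted columns → q2_2017.
So row 14 is (KW4, q2_2017, -13.8); return_pct = -13.8.

-13.8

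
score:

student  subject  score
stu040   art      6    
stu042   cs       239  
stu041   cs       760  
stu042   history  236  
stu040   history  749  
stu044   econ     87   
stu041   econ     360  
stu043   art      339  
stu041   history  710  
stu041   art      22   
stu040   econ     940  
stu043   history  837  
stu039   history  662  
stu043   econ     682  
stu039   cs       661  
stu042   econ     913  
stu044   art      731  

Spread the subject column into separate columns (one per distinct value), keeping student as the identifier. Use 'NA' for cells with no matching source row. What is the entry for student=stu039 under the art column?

No long-format row has student=stu039 and subject=art, so the cell is NA.

NA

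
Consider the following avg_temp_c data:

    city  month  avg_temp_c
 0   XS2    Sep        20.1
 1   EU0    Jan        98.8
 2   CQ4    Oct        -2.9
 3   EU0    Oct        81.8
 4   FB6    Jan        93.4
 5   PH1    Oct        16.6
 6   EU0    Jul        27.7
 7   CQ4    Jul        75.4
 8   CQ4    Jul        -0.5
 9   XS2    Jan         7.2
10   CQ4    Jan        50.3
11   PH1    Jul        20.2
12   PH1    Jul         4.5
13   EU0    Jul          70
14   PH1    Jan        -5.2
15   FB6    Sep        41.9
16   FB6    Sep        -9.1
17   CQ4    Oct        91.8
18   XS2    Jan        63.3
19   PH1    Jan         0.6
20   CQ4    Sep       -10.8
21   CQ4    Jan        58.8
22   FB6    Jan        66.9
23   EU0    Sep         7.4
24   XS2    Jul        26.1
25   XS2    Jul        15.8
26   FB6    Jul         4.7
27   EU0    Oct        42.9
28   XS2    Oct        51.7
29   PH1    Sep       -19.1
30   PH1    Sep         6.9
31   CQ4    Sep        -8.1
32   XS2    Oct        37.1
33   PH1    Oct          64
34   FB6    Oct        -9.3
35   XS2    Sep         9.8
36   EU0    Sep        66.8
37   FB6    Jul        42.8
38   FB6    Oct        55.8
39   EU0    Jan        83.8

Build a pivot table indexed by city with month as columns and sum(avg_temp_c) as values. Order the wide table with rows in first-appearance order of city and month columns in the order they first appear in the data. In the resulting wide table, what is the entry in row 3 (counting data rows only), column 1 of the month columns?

-18.9

With rows in first-appearance order of city, row 3 is city=CQ4. month columns in first-appearance order: Sep, Jan, Oct, Jul; column 1 is Sep.
Long rows with city=CQ4, month=Sep: -10.8 + -8.1 = -18.9.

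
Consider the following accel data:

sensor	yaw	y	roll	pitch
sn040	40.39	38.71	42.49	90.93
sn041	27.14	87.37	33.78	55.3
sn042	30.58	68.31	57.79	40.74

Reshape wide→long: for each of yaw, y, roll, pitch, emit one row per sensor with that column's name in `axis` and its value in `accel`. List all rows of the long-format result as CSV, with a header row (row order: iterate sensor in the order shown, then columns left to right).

sensor,axis,accel
sn040,yaw,40.39
sn040,y,38.71
sn040,roll,42.49
sn040,pitch,90.93
sn041,yaw,27.14
sn041,y,87.37
sn041,roll,33.78
sn041,pitch,55.3
sn042,yaw,30.58
sn042,y,68.31
sn042,roll,57.79
sn042,pitch,40.74

Each (sensor, column) pair becomes one row: 3 × 4 = 12 rows.
For example, (sn040, yaw) → accel=40.39.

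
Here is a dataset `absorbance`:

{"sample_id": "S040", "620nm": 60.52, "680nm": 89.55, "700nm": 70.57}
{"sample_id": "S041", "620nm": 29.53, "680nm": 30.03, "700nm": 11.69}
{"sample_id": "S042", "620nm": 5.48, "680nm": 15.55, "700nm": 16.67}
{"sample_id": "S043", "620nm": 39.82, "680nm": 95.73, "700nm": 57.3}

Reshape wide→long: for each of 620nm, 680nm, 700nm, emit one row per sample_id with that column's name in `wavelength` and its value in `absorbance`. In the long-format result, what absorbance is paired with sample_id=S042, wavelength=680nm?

Unpivoting turns each (sample_id, wide-column) pair into one long row.
The wide cell at row S042, column 680nm holds 15.55, so the long row (S042, 680nm) has absorbance=15.55.

15.55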